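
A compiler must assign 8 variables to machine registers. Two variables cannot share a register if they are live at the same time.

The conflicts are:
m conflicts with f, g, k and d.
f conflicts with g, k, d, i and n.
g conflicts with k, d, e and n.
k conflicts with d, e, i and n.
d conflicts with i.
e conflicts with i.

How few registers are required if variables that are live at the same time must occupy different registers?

5

m, f, g, k, d all conflict with each other, so at least 5 registers are needed.
5 registers suffice: register 1 → {k}; register 2 → {f, e}; register 3 → {g, i}; register 4 → {d, n}; register 5 → {m}. No two conflicting variables share a register.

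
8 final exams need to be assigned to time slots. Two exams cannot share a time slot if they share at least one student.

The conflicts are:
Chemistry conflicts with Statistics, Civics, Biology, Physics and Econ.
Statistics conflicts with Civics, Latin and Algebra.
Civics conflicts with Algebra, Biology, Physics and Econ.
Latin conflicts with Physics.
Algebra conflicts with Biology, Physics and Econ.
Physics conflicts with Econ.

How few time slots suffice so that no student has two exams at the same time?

4

Chemistry, Civics, Physics, Econ pairwise conflict, so at least 4 time slots are needed.
Using 4 time slots: Chemistry=2, Statistics=3, Civics=1, Latin=1, Algebra=2, Biology=3, Physics=3, Econ=4. Each listed conflict is separated.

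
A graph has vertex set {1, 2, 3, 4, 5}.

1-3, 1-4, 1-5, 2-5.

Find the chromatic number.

1 and 4 are adjacent, so at least 2 colors are needed.
2 colors suffice: color red → {1, 2}; color blue → {3, 4, 5}. Every edge joins two different colors.

2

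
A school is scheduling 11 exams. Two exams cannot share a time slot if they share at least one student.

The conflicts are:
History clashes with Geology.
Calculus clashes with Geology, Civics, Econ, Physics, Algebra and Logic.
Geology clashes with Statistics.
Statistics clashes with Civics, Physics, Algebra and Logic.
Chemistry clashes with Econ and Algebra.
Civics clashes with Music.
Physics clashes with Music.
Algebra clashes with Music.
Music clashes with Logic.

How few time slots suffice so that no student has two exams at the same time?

Calculus and Geology conflict, so at least 2 time slots are needed.
2 time slots suffice: time slot 1 → {History, Calculus, Statistics, Chemistry, Music}; time slot 2 → {Geology, Civics, Econ, Physics, Algebra, Logic}. No two conflicting exams share a time slot.

2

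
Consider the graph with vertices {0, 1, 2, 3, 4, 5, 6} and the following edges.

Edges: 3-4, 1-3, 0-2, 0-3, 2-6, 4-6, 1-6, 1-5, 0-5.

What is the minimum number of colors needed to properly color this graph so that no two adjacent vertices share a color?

3

The cycle 3-4-6-2-0-3 has odd length 5, so it cannot be 2-colored; at least 3 colors are needed.
A valid assignment using 3 colors: 0=blue, 1=blue, 2=green, 3=red, 4=blue, 5=red, 6=red. Each edge has distinct colors on its endpoints.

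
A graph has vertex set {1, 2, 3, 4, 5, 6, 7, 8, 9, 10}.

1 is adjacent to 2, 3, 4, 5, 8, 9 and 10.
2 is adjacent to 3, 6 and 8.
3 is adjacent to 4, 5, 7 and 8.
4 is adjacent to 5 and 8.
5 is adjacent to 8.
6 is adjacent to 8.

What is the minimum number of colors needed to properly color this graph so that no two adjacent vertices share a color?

1, 3, 4, 5, 8 form a clique, so at least 5 colors are needed.
5 colors suffice: color red → {1, 6, 7}; color blue → {3, 9, 10}; color green → {8}; color yellow → {2, 5}; color purple → {4}. Every edge joins two different colors.

5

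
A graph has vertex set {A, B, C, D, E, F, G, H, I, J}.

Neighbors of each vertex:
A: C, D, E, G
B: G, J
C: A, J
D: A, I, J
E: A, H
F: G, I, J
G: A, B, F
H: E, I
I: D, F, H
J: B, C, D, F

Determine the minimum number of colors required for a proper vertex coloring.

The cycle C-J-F-G-A-C has odd length 5, so it cannot be 2-colored; at least 3 colors are needed.
3 colors suffice: color 1 → {A, I, J}; color 2 → {B, C, D, F, H}; color 3 → {E, G}. No two adjacent vertices share a color.

3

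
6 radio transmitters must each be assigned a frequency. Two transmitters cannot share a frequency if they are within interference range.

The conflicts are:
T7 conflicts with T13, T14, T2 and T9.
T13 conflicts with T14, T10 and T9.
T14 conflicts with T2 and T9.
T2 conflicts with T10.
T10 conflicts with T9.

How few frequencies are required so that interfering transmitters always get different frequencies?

4

T7, T13, T14, T9 pairwise conflict, so at least 4 frequencies are needed.
4 frequencies suffice: frequency 1 → {T13, T2}; frequency 2 → {T7, T10}; frequency 3 → {T14}; frequency 4 → {T9}. No two conflicting transmitters share a frequency.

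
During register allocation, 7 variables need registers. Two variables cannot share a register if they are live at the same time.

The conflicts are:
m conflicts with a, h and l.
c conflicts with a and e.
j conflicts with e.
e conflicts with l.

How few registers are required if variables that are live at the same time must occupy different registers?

3

The cycle e-l-m-a-c-e has odd length 5, so it cannot be 2-colored; at least 3 registers are needed.
3 registers suffice: register 1 → {m, e}; register 2 → {a, h, j, l}; register 3 → {c}. Each listed conflict is separated.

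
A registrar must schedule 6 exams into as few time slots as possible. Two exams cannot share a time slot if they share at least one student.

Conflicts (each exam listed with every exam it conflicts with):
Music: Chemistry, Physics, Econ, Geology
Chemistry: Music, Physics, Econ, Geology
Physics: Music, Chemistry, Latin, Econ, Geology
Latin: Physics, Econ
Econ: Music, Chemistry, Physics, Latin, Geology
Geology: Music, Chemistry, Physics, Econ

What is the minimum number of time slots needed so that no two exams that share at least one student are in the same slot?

5

Music, Chemistry, Physics, Econ, Geology all conflict with each other, so at least 5 time slots are needed.
5 time slots suffice: time slot 1 → {Econ}; time slot 2 → {Physics}; time slot 3 → {Music, Latin}; time slot 4 → {Geology}; time slot 5 → {Chemistry}. Every pair that conflicts lands in different time slots.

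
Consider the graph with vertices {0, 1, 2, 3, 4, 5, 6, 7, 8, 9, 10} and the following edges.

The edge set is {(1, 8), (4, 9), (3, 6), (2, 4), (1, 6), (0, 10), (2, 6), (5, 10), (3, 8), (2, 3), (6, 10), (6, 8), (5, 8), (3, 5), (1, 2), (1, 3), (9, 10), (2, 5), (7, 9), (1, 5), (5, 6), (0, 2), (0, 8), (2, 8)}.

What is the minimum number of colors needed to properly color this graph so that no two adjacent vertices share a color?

6

1, 2, 3, 5, 6, 8 are pairwise adjacent (a clique of size 6), so at least 6 colors are needed.
6 colors suffice: color red → {2, 7, 10}; color blue → {0, 6, 9}; color green → {4, 5}; color yellow → {8}; color purple → {3}; color orange → {1}. Every edge joins two different colors.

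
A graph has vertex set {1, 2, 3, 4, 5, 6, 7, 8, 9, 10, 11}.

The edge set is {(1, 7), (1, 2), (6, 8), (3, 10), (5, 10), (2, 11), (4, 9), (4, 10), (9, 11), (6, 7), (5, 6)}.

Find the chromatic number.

The cycle 7-6-5-10-4-9-11-2-1-7 has odd length 9, so it cannot be 2-colored; at least 3 colors are needed.
A valid assignment using 3 colors: 1=red, 2=green, 3=blue, 4=blue, 5=blue, 6=red, 7=blue, 8=blue, 9=red, 10=red, 11=blue. Every edge joins two different colors.

3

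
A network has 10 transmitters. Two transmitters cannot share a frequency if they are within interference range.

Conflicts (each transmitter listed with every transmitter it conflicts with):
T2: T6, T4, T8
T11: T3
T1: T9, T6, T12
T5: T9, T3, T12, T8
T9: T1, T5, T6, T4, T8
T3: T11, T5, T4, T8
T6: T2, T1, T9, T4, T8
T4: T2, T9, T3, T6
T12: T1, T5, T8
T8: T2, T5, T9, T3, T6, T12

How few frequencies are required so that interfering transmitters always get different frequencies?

T9, T6, T8 are mutually in conflict, so at least 3 frequencies are needed.
Using 3 frequencies: T2=3, T11=1, T1=1, T5=2, T9=3, T3=3, T6=2, T4=1, T12=3, T8=1. No two conflicting transmitters share a frequency.

3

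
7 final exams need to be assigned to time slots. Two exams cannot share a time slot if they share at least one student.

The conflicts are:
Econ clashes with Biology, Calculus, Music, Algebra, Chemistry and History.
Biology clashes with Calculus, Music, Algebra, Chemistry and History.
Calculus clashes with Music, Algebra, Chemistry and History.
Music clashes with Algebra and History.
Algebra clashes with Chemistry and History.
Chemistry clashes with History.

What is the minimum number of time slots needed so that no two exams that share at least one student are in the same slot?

Econ, Biology, Calculus, Algebra, Chemistry, History all conflict with each other, so at least 6 time slots are needed.
6 time slots suffice: time slot 1 → {Algebra}; time slot 2 → {Biology}; time slot 3 → {Calculus}; time slot 4 → {Econ}; time slot 5 → {History}; time slot 6 → {Music, Chemistry}. Each listed conflict is separated.

6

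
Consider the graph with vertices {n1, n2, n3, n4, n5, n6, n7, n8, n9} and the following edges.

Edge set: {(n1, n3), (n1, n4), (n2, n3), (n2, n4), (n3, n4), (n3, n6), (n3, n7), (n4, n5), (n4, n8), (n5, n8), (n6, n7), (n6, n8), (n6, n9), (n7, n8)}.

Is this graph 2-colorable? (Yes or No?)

n4, n5, n8 are mutually adjacent, so at least 3 colors are needed.
So 2 colors are not enough.

No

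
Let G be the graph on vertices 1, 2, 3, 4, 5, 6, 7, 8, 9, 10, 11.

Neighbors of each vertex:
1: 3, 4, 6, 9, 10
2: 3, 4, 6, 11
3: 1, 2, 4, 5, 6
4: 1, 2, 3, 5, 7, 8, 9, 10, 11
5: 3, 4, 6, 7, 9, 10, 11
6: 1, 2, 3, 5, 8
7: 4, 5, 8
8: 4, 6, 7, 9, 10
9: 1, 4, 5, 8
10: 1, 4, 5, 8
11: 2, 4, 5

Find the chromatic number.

3

1, 3, 6 are pairwise adjacent, so at least 3 colors are needed.
3 colors suffice: color red → {4, 6}; color blue → {1, 2, 5, 8}; color green → {3, 7, 9, 10, 11}. No two adjacent vertices share a color.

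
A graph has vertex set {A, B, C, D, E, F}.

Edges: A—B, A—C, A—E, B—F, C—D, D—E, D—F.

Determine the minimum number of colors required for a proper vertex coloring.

The cycle D-C-A-B-F-D has odd length 5, so it cannot be 2-colored; at least 3 colors are needed.
A valid assignment using 3 colors: A=red, B=green, C=blue, D=red, E=blue, F=blue. Every edge joins two different colors.

3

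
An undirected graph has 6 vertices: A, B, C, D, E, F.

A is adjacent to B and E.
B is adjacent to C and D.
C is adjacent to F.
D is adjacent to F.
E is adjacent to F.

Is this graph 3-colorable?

The chromatic number is 3. The cycle B-C-F-E-A-B has odd length 5, so it cannot be 2-colored; at least 3 colors are needed.
3 colors suffice: color 1 → {B, F}; color 2 → {A, C, D}; color 3 → {E}.
That is already a proper 3-coloring.

Yes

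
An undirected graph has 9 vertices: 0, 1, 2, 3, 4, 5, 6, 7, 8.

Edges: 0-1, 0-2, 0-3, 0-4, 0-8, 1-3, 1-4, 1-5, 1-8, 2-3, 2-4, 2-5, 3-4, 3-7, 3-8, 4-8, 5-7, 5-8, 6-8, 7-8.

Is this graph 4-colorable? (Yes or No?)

No

0, 1, 3, 4, 8 form a clique, so at least 5 colors are needed.
So 4 colors are not enough.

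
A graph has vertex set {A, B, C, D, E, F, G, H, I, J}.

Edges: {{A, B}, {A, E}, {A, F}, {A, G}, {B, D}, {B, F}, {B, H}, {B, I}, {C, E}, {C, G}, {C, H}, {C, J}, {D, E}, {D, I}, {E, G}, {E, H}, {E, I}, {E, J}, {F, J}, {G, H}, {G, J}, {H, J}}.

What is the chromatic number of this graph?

C, E, G, H, J are pairwise adjacent (a clique of size 5), so at least 5 colors are needed.
5 colors suffice: color red → {B, E}; color blue → {A, I, J}; color green → {D, F, G}; color yellow → {H}; color purple → {C}. No two adjacent vertices share a color.

5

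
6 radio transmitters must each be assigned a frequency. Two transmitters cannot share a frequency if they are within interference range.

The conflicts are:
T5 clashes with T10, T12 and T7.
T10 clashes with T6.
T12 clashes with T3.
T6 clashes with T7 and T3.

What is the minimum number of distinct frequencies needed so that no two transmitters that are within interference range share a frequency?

The cycle T10-T6-T3-T12-T5-T10 has odd length 5, so it cannot be 2-colored; at least 3 frequencies are needed.
Using 3 frequencies: T5=1, T10=2, T12=3, T6=1, T7=2, T3=2. Every pair that conflicts lands in different frequencies.

3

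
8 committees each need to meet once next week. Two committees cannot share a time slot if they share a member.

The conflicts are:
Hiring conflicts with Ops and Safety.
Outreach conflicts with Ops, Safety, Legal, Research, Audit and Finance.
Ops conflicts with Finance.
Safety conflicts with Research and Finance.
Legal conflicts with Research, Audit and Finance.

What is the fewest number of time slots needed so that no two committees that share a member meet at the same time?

3

Outreach, Legal, Finance all conflict with each other, so at least 3 time slots are needed.
3 time slots suffice: Hiring=1, Outreach=1, Ops=2, Safety=2, Legal=2, Research=3, Audit=3, Finance=3. Every pair that conflicts lands in different time slots.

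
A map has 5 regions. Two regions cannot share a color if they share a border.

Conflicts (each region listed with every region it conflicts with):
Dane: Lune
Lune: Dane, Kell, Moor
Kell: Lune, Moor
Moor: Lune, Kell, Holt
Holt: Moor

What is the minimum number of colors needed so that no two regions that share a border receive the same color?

3

Lune, Kell, Moor pairwise conflict, so at least 3 colors are needed.
3 colors suffice: color 1 → {Dane, Moor}; color 2 → {Lune, Holt}; color 3 → {Kell}. No two conflicting regions share a color.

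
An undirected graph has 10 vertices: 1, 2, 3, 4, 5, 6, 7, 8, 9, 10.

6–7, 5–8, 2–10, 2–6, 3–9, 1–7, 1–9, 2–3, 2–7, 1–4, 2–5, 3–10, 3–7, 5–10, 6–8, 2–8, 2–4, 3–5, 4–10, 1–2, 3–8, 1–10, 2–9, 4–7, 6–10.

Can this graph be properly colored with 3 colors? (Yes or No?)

2, 3, 5, 8 form a clique, so at least 4 colors are needed.
So 3 colors are not enough.

No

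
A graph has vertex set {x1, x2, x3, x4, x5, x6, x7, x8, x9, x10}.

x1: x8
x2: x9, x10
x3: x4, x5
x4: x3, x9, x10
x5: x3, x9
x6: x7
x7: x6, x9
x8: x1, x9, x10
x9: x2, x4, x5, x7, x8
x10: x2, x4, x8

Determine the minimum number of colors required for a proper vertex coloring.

x8 and x10 are adjacent, so at least 2 colors are needed.
2 colors suffice: color 1 → {x1, x3, x6, x9, x10}; color 2 → {x2, x4, x5, x7, x8}. Every edge joins two different colors.

2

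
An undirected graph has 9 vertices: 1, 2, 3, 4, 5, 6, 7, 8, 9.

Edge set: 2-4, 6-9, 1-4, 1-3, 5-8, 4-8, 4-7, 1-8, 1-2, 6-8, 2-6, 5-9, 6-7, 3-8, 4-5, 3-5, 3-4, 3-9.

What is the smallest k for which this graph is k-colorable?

4

1, 3, 4, 8 are mutually adjacent (a clique of size 4), so at least 4 colors are needed.
A valid assignment using 4 colors: 1=d, 2=b, 3=b, 4=a, 5=d, 6=a, 7=b, 8=c, 9=c. Each edge has distinct colors on its endpoints.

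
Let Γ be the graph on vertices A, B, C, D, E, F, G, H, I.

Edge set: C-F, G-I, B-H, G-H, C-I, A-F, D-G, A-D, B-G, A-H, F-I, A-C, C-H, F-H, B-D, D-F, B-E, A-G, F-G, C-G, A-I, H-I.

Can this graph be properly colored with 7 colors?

Yes

The chromatic number is 6. A, C, F, G, H, I are mutually adjacent (a clique of size 6), so at least 6 colors are needed.
6 colors suffice: A=2, B=2, C=6, D=3, E=1, F=4, G=1, H=3, I=5.
Since 7 ≥ 6, a proper 7-coloring certainly exists.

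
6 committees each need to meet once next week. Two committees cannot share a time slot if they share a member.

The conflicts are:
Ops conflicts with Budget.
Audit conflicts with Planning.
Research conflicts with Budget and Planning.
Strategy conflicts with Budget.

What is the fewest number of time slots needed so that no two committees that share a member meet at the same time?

Research and Planning conflict, so at least 2 time slots are needed.
Using 2 time slots: Ops=2, Audit=2, Research=2, Strategy=2, Budget=1, Planning=1. Every pair that conflicts lands in different time slots.

2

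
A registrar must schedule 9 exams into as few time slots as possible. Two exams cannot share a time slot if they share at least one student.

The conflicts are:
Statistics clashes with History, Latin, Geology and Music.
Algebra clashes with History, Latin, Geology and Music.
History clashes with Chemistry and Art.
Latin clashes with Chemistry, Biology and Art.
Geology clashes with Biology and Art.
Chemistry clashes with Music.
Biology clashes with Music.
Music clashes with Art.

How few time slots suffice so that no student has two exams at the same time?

Latin and Chemistry conflict, so at least 2 time slots are needed.
2 time slots suffice: Statistics=2, Algebra=2, History=1, Latin=1, Geology=1, Chemistry=2, Biology=2, Music=1, Art=2. No two conflicting exams share a time slot.

2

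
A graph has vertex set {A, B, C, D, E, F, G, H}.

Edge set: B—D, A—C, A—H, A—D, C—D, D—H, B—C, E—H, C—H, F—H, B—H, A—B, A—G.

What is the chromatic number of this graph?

A, B, C, D, H are mutually adjacent (a clique of size 5), so at least 5 colors are needed.
5 colors suffice: color red → {G, H}; color blue → {A, E, F}; color green → {C}; color yellow → {B}; color purple → {D}. Every edge joins two different colors.

5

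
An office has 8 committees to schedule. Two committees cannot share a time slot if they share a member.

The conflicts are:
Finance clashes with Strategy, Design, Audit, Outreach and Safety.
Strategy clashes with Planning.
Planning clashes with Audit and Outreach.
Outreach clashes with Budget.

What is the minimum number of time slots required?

2

Planning and Audit conflict, so at least 2 time slots are needed.
2 time slots suffice: time slot 1 → {Finance, Planning, Budget}; time slot 2 → {Strategy, Design, Audit, Outreach, Safety}. Every pair that conflicts lands in different time slots.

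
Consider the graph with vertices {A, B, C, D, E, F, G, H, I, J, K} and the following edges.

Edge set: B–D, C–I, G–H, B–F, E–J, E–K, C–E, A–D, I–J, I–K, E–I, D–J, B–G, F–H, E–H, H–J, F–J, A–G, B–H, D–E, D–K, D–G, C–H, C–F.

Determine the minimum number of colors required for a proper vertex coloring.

D, E, K form a triangle, so at least 3 colors are needed.
3 colors suffice: color 1 → {E, F, G}; color 2 → {D, H, I}; color 3 → {A, B, C, J, K}. Each edge has distinct colors on its endpoints.

3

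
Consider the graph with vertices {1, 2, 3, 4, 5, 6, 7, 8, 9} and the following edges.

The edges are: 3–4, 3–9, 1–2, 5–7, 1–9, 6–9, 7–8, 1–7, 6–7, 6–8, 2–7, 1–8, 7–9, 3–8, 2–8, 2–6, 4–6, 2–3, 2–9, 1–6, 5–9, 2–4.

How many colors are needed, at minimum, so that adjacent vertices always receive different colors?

5

1, 2, 6, 7, 9 form a clique, so at least 5 colors are needed.
5 colors suffice: color red → {2, 5}; color blue → {3, 6}; color green → {4, 8, 9}; color yellow → {7}; color purple → {1}. Every edge joins two different colors.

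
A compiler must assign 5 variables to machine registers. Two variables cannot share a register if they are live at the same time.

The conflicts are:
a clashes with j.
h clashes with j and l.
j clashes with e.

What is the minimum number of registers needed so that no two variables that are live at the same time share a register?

2

h and j conflict, so at least 2 registers are needed.
2 registers suffice: a=2, h=2, j=1, e=2, l=1. Every pair that conflicts lands in different registers.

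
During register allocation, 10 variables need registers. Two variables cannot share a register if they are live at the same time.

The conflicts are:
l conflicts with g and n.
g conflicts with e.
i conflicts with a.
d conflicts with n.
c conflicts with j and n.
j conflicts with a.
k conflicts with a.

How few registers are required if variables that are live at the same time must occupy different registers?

2

j and a conflict, so at least 2 registers are needed.
A valid assignment using 2 registers: l=1, g=2, i=2, d=1, c=1, j=2, k=2, a=1, n=2, e=1. No two conflicting variables share a register.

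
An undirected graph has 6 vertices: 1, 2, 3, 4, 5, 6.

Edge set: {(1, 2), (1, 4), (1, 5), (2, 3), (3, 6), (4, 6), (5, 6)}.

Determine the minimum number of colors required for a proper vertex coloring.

3

The cycle 5-1-2-3-6-5 has odd length 5, so it cannot be 2-colored; at least 3 colors are needed.
3 colors suffice: color a → {1, 6}; color b → {2, 4, 5}; color c → {3}. No two adjacent vertices share a color.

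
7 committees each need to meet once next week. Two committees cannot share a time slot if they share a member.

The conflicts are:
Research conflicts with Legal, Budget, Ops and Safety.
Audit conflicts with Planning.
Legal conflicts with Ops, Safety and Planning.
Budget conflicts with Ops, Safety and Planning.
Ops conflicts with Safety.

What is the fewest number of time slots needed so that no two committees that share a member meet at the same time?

4

Research, Legal, Ops, Safety pairwise conflict, so at least 4 time slots are needed.
4 time slots suffice: time slot 1 → {Safety, Planning}; time slot 2 → {Audit, Ops}; time slot 3 → {Legal, Budget}; time slot 4 → {Research}. Every pair that conflicts lands in different time slots.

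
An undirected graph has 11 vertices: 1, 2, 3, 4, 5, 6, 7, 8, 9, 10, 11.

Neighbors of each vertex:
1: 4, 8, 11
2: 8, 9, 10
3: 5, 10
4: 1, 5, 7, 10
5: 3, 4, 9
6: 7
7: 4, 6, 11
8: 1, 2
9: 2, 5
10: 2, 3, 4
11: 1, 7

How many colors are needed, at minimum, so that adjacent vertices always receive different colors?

The cycle 2-8-1-4-10-2 has odd length 5, so it cannot be 2-colored; at least 3 colors are needed.
One proper 3-coloring: 1=blue, 2=red, 3=red, 4=red, 5=blue, 6=red, 7=blue, 8=green, 9=green, 10=blue, 11=red. Every edge joins two different colors.

3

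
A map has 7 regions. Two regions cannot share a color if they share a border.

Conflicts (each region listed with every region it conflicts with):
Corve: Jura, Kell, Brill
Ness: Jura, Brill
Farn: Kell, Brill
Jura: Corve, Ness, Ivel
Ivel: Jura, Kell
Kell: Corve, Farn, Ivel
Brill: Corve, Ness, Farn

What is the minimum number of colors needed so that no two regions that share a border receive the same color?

Corve and Kell conflict, so at least 2 colors are needed.
2 colors suffice: color 1 → {Jura, Kell, Brill}; color 2 → {Corve, Ness, Farn, Ivel}. No two conflicting regions share a color.

2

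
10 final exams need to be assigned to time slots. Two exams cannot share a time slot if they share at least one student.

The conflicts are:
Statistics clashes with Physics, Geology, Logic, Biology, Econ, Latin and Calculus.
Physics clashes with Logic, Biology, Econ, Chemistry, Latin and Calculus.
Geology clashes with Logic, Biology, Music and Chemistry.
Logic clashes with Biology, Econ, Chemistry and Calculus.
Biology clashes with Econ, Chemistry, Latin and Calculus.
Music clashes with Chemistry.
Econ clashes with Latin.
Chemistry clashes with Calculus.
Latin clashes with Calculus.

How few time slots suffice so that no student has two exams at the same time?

Statistics, Physics, Biology, Econ, Latin all conflict with each other, so at least 5 time slots are needed.
5 time slots suffice: Statistics=2, Physics=3, Geology=3, Logic=4, Biology=1, Music=1, Econ=5, Chemistry=2, Latin=4, Calculus=5. Each listed conflict is separated.

5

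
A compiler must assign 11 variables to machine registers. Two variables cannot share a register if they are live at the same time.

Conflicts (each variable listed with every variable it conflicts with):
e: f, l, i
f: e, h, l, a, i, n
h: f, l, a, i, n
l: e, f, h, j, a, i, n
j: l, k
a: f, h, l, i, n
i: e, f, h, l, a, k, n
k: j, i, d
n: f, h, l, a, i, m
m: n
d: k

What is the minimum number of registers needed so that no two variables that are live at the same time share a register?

6

f, h, l, a, i, n are mutually in conflict, so at least 6 registers are needed.
6 registers suffice: e=3, f=4, h=6, l=1, j=2, a=5, i=2, k=1, n=3, m=1, d=2. Each listed conflict is separated.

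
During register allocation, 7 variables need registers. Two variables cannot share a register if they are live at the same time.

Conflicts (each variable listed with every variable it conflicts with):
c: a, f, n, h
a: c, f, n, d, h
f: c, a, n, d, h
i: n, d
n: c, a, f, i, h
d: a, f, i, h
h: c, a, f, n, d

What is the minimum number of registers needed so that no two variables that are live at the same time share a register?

c, a, f, n, h all conflict with each other, so at least 5 registers are needed.
5 registers suffice: register 1 → {n, d}; register 2 → {a, i}; register 3 → {h}; register 4 → {f}; register 5 → {c}. No two conflicting variables share a register.

5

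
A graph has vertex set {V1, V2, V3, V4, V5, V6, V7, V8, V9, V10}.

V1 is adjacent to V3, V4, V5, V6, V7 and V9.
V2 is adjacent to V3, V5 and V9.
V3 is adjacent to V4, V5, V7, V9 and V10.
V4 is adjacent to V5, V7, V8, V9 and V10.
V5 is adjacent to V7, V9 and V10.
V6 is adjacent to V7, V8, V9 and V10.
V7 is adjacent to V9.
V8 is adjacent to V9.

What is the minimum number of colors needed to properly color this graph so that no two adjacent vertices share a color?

6

V1, V3, V4, V5, V7, V9 are mutually adjacent (a clique of size 6), so at least 6 colors are needed.
6 colors suffice: color 1 → {V9, V10}; color 2 → {V2, V4, V6}; color 3 → {V5, V8}; color 4 → {V3}; color 5 → {V7}; color 6 → {V1}. Every edge joins two different colors.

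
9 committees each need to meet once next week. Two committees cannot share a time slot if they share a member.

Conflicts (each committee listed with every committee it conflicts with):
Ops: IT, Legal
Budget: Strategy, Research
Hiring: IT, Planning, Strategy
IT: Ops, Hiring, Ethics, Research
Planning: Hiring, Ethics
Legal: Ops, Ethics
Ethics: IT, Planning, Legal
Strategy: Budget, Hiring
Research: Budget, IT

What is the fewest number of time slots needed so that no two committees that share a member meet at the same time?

3

The cycle Budget-Research-IT-Hiring-Strategy-Budget has odd length 5, so it cannot be 2-colored; at least 3 time slots are needed.
3 time slots suffice: Ops=2, Budget=1, Hiring=2, IT=1, Planning=1, Legal=1, Ethics=2, Strategy=3, Research=2. No two conflicting committees share a time slot.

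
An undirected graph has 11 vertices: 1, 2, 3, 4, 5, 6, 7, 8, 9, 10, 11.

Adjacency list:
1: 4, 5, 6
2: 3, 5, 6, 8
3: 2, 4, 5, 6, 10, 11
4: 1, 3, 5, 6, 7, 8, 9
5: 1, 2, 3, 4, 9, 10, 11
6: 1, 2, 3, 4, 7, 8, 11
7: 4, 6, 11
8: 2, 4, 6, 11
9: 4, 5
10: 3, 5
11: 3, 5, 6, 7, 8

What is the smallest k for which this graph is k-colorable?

1, 4, 6 are mutually adjacent, so at least 3 colors are needed.
3 colors suffice: color a → {5, 6}; color b → {2, 4, 10, 11}; color c → {1, 3, 7, 8, 9}. Each edge has distinct colors on its endpoints.

3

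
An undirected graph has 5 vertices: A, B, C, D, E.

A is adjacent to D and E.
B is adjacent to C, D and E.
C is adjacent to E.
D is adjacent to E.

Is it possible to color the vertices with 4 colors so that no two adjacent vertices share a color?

Yes

The chromatic number is 3. A, D, E are mutually adjacent, so at least 3 colors are needed.
3 colors suffice: color red → {E}; color blue → {C, D}; color green → {A, B}.
Since 4 ≥ 3, a proper 4-coloring certainly exists.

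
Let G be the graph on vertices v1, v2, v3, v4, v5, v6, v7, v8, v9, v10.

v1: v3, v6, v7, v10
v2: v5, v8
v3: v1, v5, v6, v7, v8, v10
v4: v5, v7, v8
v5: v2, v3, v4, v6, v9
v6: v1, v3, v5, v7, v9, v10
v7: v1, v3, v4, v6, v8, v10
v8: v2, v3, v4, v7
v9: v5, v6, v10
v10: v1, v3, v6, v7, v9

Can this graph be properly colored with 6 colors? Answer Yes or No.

Yes

The chromatic number is 5. v1, v3, v6, v7, v10 form a clique, so at least 5 colors are needed.
A valid assignment using 5 colors: v1=5, v2=2, v3=2, v4=2, v5=1, v6=3, v7=1, v8=3, v9=2, v10=4.
Since 6 ≥ 5, a proper 6-coloring certainly exists.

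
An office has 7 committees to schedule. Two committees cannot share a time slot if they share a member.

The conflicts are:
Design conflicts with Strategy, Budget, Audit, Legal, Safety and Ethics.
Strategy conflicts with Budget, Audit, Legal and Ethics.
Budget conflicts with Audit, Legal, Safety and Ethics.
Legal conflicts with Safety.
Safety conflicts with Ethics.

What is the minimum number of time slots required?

Design, Budget, Legal, Safety pairwise conflict, so at least 4 time slots are needed.
4 time slots suffice: time slot 1 → {Design}; time slot 2 → {Budget}; time slot 3 → {Strategy, Safety}; time slot 4 → {Audit, Legal, Ethics}. No two conflicting committees share a time slot.

4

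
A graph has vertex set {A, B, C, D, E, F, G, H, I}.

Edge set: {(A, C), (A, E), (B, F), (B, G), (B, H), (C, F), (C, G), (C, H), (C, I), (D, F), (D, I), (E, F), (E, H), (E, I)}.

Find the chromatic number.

A and C are adjacent, so at least 2 colors are needed.
2 colors suffice: color 1 → {B, C, D, E}; color 2 → {A, F, G, H, I}. Every edge joins two different colors.

2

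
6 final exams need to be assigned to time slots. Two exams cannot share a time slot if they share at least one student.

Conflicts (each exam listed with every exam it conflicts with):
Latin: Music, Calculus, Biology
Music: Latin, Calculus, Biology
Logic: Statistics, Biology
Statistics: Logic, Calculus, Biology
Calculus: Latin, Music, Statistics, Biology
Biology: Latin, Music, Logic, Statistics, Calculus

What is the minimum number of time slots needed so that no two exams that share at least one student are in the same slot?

4

Latin, Music, Calculus, Biology are mutually in conflict, so at least 4 time slots are needed.
4 time slots suffice: time slot 1 → {Biology}; time slot 2 → {Logic, Calculus}; time slot 3 → {Music, Statistics}; time slot 4 → {Latin}. Each listed conflict is separated.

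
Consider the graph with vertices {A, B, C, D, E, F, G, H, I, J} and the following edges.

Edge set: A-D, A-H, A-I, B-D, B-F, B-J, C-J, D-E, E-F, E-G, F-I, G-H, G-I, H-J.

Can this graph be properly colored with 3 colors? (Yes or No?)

Yes

The chromatic number is 3. The cycle A-H-J-B-D-A has odd length 5, so it cannot be 2-colored; at least 3 colors are needed.
3 colors suffice: color 1 → {A, F, G, J}; color 2 → {C, D, H, I}; color 3 → {B, E}.
That is already a proper 3-coloring.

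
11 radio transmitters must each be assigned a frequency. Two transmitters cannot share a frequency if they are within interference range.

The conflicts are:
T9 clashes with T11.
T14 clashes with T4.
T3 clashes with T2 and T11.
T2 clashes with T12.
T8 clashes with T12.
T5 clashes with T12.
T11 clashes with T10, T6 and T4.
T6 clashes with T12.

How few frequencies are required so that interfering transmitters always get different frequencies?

3

The cycle T2-T3-T11-T6-T12-T2 has odd length 5, so it cannot be 2-colored; at least 3 frequencies are needed.
A valid assignment using 3 frequencies: T9=2, T14=1, T3=2, T2=3, T8=2, T5=2, T11=1, T10=2, T6=2, T4=2, T12=1. Each listed conflict is separated.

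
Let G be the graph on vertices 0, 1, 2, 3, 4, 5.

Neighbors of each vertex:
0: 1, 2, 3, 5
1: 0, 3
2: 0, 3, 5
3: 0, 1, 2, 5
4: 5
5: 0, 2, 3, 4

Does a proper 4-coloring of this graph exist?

The chromatic number is 4. 0, 2, 3, 5 are pairwise adjacent (a clique of size 4), so at least 4 colors are needed.
One proper 4-coloring: 0=blue, 1=green, 2=yellow, 3=red, 4=red, 5=green.
That is already a proper 4-coloring.

Yes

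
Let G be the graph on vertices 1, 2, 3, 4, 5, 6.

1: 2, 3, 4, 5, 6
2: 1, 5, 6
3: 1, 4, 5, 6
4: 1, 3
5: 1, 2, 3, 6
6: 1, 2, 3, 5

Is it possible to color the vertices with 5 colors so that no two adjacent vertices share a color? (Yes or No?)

Yes

The chromatic number is 4. 1, 3, 5, 6 are pairwise adjacent (a clique of size 4), so at least 4 colors are needed.
4 colors suffice: color a → {1}; color b → {4, 6}; color c → {2, 3}; color d → {5}.
Since 5 ≥ 4, a proper 5-coloring certainly exists.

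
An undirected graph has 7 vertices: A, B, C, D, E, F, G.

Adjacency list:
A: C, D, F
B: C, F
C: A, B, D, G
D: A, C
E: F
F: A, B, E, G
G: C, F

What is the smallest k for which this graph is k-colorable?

3

A, C, D form a triangle, so at least 3 colors are needed.
One proper 3-coloring: A=2, B=2, C=1, D=3, E=2, F=1, G=2. Every edge joins two different colors.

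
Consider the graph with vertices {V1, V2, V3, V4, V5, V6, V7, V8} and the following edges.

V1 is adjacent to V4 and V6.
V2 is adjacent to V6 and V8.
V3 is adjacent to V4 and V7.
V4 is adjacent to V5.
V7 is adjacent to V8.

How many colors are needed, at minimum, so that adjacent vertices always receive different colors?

3

The cycle V8-V7-V3-V4-V1-V6-V2-V8 has odd length 7, so it cannot be 2-colored; at least 3 colors are needed.
3 colors suffice: color 1 → {V2, V4, V7}; color 2 → {V1, V3, V5, V8}; color 3 → {V6}. No two adjacent vertices share a color.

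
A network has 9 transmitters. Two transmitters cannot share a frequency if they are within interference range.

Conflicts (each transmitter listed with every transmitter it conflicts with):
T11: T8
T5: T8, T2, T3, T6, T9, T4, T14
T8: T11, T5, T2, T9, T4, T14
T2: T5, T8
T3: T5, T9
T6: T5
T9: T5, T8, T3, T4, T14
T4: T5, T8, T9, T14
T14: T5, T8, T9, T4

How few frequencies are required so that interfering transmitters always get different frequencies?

T5, T8, T9, T4, T14 are mutually in conflict, so at least 5 frequencies are needed.
5 frequencies suffice: frequency 1 → {T11, T5}; frequency 2 → {T8, T3, T6}; frequency 3 → {T2, T9}; frequency 4 → {T4}; frequency 5 → {T14}. Every pair that conflicts lands in different frequencies.

5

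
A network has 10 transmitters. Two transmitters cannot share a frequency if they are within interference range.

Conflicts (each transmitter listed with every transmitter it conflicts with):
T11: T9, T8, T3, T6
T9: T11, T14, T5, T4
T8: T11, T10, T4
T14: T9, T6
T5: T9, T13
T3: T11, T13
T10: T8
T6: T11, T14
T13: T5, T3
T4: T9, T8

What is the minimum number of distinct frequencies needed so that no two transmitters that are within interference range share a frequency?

The cycle T3-T13-T5-T9-T11-T3 has odd length 5, so it cannot be 2-colored; at least 3 frequencies are needed.
3 frequencies suffice: frequency 1 → {T9, T8, T6, T13}; frequency 2 → {T11, T14, T5, T10, T4}; frequency 3 → {T3}. Every pair that conflicts lands in different frequencies.

3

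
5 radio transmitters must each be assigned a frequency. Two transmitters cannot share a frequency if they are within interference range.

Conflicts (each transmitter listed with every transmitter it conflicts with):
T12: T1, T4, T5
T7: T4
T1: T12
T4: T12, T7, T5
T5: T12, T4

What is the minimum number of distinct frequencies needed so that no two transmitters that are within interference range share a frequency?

3

T12, T4, T5 are mutually in conflict, so at least 3 frequencies are needed.
3 frequencies suffice: T12=2, T7=2, T1=1, T4=1, T5=3. No two conflicting transmitters share a frequency.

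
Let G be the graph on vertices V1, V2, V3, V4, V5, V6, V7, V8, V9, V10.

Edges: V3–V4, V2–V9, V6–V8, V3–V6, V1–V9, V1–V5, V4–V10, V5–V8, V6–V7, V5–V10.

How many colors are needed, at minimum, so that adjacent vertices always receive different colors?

V4 and V10 are adjacent, so at least 2 colors are needed.
2 colors suffice: color 1 → {V4, V5, V6, V9}; color 2 → {V1, V2, V3, V7, V8, V10}. No two adjacent vertices share a color.

2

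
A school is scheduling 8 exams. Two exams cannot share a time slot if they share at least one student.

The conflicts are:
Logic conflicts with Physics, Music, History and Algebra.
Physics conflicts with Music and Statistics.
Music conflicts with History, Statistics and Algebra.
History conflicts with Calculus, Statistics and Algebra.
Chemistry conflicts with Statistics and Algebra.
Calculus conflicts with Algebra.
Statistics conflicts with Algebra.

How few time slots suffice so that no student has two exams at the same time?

4

Logic, Music, History, Algebra pairwise conflict, so at least 4 time slots are needed.
Using 4 time slots: Logic=2, Physics=1, Music=4, History=3, Chemistry=3, Calculus=2, Statistics=2, Algebra=1. Every pair that conflicts lands in different time slots.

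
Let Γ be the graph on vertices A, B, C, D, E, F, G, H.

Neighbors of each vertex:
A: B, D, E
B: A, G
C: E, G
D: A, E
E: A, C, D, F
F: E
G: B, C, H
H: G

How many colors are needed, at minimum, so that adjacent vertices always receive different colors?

A, D, E are mutually adjacent, so at least 3 colors are needed.
A valid assignment using 3 colors: A=blue, B=green, C=blue, D=green, E=red, F=blue, G=red, H=blue. Each edge has distinct colors on its endpoints.

3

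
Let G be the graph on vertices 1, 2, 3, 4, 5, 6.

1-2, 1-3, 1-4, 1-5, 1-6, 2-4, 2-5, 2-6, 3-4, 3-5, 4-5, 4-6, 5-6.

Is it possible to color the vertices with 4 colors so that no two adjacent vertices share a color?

No

1, 2, 4, 5, 6 are mutually adjacent (a clique of size 5), so at least 5 colors are needed.
So 4 colors are not enough.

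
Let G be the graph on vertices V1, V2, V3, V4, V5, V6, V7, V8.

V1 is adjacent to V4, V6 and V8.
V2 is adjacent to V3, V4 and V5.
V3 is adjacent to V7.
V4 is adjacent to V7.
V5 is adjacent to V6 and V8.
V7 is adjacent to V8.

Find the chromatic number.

The cycle V8-V7-V4-V2-V5-V8 has odd length 5, so it cannot be 2-colored; at least 3 colors are needed.
3 colors suffice: V1=2, V2=2, V3=1, V4=1, V5=3, V6=1, V7=2, V8=1. No two adjacent vertices share a color.

3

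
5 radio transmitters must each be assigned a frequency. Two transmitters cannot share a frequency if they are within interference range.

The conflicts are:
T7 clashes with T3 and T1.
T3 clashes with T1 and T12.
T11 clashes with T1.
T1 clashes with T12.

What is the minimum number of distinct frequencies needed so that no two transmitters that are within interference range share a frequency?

T7, T3, T1 all conflict with each other, so at least 3 frequencies are needed.
3 frequencies suffice: frequency 1 → {T1}; frequency 2 → {T3, T11}; frequency 3 → {T7, T12}. Every pair that conflicts lands in different frequencies.

3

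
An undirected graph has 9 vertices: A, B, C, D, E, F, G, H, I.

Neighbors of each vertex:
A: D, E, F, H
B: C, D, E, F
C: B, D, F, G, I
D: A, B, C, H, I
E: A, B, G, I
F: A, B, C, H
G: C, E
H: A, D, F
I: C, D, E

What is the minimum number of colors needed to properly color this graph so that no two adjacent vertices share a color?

3

B, C, F are mutually adjacent, so at least 3 colors are needed.
One proper 3-coloring: A=2, B=3, C=2, D=1, E=1, F=1, G=3, H=3, I=3. No two adjacent vertices share a color.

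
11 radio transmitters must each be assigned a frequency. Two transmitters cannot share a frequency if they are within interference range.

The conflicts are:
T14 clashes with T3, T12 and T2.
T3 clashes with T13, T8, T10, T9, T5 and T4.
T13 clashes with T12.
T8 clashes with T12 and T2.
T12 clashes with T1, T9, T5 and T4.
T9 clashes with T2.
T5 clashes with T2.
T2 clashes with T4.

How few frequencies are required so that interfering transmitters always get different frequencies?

T3 and T5 conflict, so at least 2 frequencies are needed.
2 frequencies suffice: frequency 1 → {T3, T12, T2}; frequency 2 → {T14, T13, T8, T1, T10, T9, T5, T4}. No two conflicting transmitters share a frequency.

2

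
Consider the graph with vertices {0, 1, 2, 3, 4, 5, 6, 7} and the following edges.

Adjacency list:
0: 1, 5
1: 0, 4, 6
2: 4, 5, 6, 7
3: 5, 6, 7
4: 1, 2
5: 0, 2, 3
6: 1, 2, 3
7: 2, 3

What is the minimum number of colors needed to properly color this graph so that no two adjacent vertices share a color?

3

The cycle 1-0-5-3-6-1 has odd length 5, so it cannot be 2-colored; at least 3 colors are needed.
3 colors suffice: color a → {1, 2, 3}; color b → {4, 5, 6, 7}; color c → {0}. No two adjacent vertices share a color.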